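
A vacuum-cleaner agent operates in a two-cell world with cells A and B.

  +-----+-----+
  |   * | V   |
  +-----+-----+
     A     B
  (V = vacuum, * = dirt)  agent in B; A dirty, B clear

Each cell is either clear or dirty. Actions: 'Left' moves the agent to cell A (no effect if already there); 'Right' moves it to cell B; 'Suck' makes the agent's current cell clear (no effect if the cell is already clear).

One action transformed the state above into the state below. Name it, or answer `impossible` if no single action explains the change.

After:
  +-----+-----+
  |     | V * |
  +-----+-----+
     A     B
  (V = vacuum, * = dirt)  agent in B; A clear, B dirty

try  Left: <A|dirty|clear>
try Right: <B|dirty|clear>
try  Suck: <B|dirty|clear>
no single action produces the after-state

impossible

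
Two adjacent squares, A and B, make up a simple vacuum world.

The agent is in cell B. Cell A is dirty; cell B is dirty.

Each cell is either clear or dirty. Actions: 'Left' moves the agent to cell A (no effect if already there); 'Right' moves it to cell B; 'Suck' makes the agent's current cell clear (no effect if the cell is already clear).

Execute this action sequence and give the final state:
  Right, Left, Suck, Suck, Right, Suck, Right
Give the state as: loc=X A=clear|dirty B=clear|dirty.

loc=B A=clear B=clear

[1] after Right: loc=B A=dirty B=dirty
[2] after Left: loc=A A=dirty B=dirty
[3] after Suck: loc=A A=clear B=dirty
[4] after Suck: loc=A A=clear B=dirty
[5] after Right: loc=B A=clear B=dirty
[6] after Suck: loc=B A=clear B=clear
[7] after Right: loc=B A=clear B=clear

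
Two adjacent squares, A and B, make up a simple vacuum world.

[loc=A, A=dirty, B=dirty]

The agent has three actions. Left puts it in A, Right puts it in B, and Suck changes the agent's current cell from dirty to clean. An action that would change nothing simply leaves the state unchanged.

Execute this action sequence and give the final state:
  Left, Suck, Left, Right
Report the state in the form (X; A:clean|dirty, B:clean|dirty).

Left (#1): (A; A:dirty, B:dirty)
Suck (#2): (A; A:clean, B:dirty)
Left (#3): (A; A:clean, B:dirty)
Right (#4): (B; A:clean, B:dirty)

(B; A:clean, B:dirty)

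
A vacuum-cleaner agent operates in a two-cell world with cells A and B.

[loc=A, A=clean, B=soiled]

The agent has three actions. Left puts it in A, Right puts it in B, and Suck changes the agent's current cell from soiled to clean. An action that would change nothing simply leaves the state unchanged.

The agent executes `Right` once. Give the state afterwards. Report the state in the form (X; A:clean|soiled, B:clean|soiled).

start: (A; A:clean, B:soiled)
1) do Right; now (B; A:clean, B:soiled)

(B; A:clean, B:soiled)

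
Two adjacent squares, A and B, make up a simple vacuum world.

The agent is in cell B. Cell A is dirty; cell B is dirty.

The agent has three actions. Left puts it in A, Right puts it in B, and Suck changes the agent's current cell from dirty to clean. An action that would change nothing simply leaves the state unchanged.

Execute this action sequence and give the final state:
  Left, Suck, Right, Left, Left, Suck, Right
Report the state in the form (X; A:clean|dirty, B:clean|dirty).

(B; A:clean, B:dirty)

1. Left → (A; A:dirty, B:dirty)
2. Suck → (A; A:clean, B:dirty)
3. Right → (B; A:clean, B:dirty)
4. Left → (A; A:clean, B:dirty)
5. Left → (A; A:clean, B:dirty)
6. Suck → (A; A:clean, B:dirty)
7. Right → (B; A:clean, B:dirty)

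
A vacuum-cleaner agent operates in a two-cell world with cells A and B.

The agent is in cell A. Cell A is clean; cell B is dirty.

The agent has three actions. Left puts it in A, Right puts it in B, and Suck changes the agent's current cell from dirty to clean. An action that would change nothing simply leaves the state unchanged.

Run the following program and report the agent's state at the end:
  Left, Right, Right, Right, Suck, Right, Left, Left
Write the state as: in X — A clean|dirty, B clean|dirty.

1. Left → in A — A clean, B dirty
2. Right → in B — A clean, B dirty
3. Right → in B — A clean, B dirty
4. Right → in B — A clean, B dirty
5. Suck → in B — A clean, B clean
6. Right → in B — A clean, B clean
7. Left → in A — A clean, B clean
8. Left → in A — A clean, B clean

in A — A clean, B clean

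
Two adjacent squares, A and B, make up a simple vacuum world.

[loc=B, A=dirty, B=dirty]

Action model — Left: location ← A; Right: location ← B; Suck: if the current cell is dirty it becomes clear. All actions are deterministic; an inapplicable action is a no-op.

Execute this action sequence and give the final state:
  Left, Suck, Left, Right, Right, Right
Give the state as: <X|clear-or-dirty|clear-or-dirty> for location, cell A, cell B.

t=1 Left ⇒ <A|dirty|dirty>
t=2 Suck ⇒ <A|clear|dirty>
t=3 Left ⇒ <A|clear|dirty>
t=4 Right ⇒ <B|clear|dirty>
t=5 Right ⇒ <B|clear|dirty>
t=6 Right ⇒ <B|clear|dirty>

<B|clear|dirty>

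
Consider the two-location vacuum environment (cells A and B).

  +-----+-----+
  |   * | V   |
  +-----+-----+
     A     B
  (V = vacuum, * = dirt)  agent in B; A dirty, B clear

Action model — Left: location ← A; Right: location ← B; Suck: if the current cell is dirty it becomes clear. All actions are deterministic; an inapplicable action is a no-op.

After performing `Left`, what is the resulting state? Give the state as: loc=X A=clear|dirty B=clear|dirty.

loc=A A=dirty B=clear

start: loc=B A=dirty B=clear
1) do Left; now loc=A A=dirty B=clear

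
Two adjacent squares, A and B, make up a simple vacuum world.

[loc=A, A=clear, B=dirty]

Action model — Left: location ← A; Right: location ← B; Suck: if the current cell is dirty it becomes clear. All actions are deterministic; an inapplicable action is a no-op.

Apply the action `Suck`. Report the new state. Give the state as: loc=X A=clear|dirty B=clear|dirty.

loc=A A=clear B=dirty

start: loc=A A=clear B=dirty
step 1/1 (Suck): loc=A A=clear B=dirty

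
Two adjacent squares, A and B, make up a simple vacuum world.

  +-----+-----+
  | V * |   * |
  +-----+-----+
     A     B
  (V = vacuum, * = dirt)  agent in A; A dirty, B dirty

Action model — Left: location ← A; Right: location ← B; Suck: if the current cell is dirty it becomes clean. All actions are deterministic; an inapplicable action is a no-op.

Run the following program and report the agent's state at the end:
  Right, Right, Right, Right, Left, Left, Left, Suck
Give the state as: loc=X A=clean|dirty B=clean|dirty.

step 1/8 (Right): loc=B A=dirty B=dirty
step 2/8 (Right): loc=B A=dirty B=dirty
step 3/8 (Right): loc=B A=dirty B=dirty
step 4/8 (Right): loc=B A=dirty B=dirty
step 5/8 (Left): loc=A A=dirty B=dirty
step 6/8 (Left): loc=A A=dirty B=dirty
step 7/8 (Left): loc=A A=dirty B=dirty
step 8/8 (Suck): loc=A A=clean B=dirty

loc=A A=clean B=dirty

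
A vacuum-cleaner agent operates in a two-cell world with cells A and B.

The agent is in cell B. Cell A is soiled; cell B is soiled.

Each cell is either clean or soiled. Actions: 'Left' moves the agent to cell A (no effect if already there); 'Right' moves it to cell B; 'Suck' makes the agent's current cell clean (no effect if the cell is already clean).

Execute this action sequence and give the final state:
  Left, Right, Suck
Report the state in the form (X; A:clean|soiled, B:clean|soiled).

(B; A:soiled, B:clean)

1. Left → (A; A:soiled, B:soiled)
2. Right → (B; A:soiled, B:soiled)
3. Suck → (B; A:soiled, B:clean)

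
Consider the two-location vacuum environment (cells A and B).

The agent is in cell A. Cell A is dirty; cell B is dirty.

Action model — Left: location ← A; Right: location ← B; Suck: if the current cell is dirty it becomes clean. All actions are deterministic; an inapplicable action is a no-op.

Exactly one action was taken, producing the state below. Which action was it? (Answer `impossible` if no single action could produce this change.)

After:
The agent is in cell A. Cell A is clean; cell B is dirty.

try  Left: loc=A A=dirty B=dirty
try Right: loc=B A=dirty B=dirty
try  Suck: loc=A A=clean B=dirty  ← match

Suck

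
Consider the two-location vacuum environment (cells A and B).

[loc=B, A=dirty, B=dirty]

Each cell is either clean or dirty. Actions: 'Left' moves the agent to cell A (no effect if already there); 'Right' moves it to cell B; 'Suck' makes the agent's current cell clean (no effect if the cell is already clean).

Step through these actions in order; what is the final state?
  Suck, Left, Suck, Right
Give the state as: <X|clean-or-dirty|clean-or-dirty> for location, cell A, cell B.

t=1 Suck ⇒ <B|dirty|clean>
t=2 Left ⇒ <A|dirty|clean>
t=3 Suck ⇒ <A|clean|clean>
t=4 Right ⇒ <B|clean|clean>

<B|clean|clean>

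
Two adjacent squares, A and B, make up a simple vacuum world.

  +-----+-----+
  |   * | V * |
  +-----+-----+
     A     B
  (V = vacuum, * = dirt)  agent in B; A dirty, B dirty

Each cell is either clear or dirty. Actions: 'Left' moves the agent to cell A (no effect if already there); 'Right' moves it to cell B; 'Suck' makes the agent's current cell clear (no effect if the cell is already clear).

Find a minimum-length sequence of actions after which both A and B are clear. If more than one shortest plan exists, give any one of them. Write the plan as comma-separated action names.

1) do Suck; now loc=B A=dirty B=clear
2) do Left; now loc=A A=dirty B=clear
3) do Suck; now loc=A A=clear B=clear
min 3: Suck B + move + Suck A

Suck, Left, Suck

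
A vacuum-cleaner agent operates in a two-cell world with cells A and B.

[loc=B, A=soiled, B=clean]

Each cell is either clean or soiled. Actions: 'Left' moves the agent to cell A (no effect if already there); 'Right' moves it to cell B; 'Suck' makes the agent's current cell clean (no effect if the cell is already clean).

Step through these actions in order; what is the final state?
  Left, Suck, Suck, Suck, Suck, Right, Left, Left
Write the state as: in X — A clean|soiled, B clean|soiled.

step 1/8 (Left): in A — A soiled, B clean
step 2/8 (Suck): in A — A clean, B clean
step 3/8 (Suck): in A — A clean, B clean
step 4/8 (Suck): in A — A clean, B clean
step 5/8 (Suck): in A — A clean, B clean
step 6/8 (Right): in B — A clean, B clean
step 7/8 (Left): in A — A clean, B clean
step 8/8 (Left): in A — A clean, B clean

in A — A clean, B clean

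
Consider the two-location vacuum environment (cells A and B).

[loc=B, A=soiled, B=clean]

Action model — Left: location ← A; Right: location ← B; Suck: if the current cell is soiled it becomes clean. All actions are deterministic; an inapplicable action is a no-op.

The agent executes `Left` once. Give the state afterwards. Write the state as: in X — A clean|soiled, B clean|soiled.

start: in B — A soiled, B clean
1) do Left; now in A — A soiled, B clean

in A — A soiled, B clean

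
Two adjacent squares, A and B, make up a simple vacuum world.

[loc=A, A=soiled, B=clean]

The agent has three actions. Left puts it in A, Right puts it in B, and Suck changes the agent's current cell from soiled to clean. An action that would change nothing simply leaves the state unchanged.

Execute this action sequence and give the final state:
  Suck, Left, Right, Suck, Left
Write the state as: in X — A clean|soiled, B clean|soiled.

in A — A clean, B clean

t=1 Suck ⇒ in A — A clean, B clean
t=2 Left ⇒ in A — A clean, B clean
t=3 Right ⇒ in B — A clean, B clean
t=4 Suck ⇒ in B — A clean, B clean
t=5 Left ⇒ in A — A clean, B clean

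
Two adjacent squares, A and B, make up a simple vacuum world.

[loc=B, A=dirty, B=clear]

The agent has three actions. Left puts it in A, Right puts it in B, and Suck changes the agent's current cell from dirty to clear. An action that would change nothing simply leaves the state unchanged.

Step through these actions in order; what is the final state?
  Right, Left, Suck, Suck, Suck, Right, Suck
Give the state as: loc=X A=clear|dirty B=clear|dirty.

t=1 Right ⇒ loc=B A=dirty B=clear
t=2 Left ⇒ loc=A A=dirty B=clear
t=3 Suck ⇒ loc=A A=clear B=clear
t=4 Suck ⇒ loc=A A=clear B=clear
t=5 Suck ⇒ loc=A A=clear B=clear
t=6 Right ⇒ loc=B A=clear B=clear
t=7 Suck ⇒ loc=B A=clear B=clear

loc=B A=clear B=clear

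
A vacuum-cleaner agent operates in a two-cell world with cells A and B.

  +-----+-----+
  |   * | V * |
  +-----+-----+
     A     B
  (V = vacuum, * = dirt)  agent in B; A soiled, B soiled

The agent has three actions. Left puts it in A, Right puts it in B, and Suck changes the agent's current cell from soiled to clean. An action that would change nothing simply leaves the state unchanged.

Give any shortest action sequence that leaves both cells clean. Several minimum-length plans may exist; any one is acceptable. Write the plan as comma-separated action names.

Suck, Left, Suck

t=1 Suck ⇒ in B — A soiled, B clean
t=2 Left ⇒ in A — A soiled, B clean
t=3 Suck ⇒ in A — A clean, B clean
min 3: Suck B + move + Suck A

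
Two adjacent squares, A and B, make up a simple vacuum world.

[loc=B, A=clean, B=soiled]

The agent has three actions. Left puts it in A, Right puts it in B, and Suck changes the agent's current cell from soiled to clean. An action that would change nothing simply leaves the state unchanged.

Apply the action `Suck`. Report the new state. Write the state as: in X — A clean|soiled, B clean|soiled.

in B — A clean, B clean

start: in B — A clean, B soiled
t=1 Suck ⇒ in B — A clean, B clean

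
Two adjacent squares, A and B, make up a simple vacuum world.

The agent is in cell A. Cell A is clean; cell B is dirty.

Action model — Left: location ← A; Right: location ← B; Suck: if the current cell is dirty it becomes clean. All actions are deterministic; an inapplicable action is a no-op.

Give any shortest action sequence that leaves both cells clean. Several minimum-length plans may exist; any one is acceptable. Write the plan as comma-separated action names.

Right, Suck

[1] after Right: loc=B A=clean B=dirty
[2] after Suck: loc=B A=clean B=clean
min 2: go B then Suck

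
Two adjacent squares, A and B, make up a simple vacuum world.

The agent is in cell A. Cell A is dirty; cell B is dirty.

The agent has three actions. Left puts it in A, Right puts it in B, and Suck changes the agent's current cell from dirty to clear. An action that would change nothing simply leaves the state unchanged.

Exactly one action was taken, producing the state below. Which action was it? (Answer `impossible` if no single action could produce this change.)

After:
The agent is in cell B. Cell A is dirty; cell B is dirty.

try  Left: in A — A dirty, B dirty
try Right: in B — A dirty, B dirty  ← match
try  Suck: in A — A clear, B dirty

Right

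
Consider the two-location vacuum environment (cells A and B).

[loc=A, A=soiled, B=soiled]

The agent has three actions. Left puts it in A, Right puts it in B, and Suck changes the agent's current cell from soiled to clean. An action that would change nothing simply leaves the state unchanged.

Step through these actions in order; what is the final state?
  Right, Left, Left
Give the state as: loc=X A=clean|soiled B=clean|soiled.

step 1/3 (Right): loc=B A=soiled B=soiled
step 2/3 (Left): loc=A A=soiled B=soiled
step 3/3 (Left): loc=A A=soiled B=soiled

loc=A A=soiled B=soiled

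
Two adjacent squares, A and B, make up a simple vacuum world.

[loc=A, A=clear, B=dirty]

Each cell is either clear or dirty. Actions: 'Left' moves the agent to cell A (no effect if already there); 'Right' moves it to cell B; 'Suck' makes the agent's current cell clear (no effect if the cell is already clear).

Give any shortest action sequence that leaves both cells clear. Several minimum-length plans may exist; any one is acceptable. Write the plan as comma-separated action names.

[1] after Right: in B — A clear, B dirty
[2] after Suck: in B — A clear, B clear
min 2: go B then Suck

Right, Suck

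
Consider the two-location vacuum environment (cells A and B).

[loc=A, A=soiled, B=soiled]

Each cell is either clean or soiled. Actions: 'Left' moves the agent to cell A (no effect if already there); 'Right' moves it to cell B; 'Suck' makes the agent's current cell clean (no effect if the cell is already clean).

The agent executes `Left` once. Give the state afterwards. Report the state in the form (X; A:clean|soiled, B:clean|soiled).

(A; A:soiled, B:soiled)

start: (A; A:soiled, B:soiled)
1. Left → (A; A:soiled, B:soiled)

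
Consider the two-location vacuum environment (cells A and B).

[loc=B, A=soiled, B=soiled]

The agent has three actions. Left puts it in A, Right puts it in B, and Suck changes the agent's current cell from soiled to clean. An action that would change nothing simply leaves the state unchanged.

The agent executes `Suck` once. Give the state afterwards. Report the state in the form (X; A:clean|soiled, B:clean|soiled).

start: (B; A:soiled, B:soiled)
[1] after Suck: (B; A:soiled, B:clean)

(B; A:soiled, B:clean)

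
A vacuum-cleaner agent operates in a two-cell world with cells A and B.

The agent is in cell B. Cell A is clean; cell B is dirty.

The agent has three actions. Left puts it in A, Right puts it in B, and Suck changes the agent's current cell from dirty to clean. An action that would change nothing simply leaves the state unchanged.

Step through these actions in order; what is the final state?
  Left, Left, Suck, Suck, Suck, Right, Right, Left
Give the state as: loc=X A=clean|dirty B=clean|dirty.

1) do Left; now loc=A A=clean B=dirty
2) do Left; now loc=A A=clean B=dirty
3) do Suck; now loc=A A=clean B=dirty
4) do Suck; now loc=A A=clean B=dirty
5) do Suck; now loc=A A=clean B=dirty
6) do Right; now loc=B A=clean B=dirty
7) do Right; now loc=B A=clean B=dirty
8) do Left; now loc=A A=clean B=dirty

loc=A A=clean B=dirty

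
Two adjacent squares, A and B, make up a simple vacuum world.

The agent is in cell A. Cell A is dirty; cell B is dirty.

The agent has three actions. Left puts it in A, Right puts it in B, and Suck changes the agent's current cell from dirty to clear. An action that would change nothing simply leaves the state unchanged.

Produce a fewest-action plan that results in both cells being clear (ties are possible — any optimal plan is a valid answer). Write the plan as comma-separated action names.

t=1 Suck ⇒ loc=A A=clear B=dirty
t=2 Right ⇒ loc=B A=clear B=dirty
t=3 Suck ⇒ loc=B A=clear B=clear
min 3: Suck A + move + Suck B

Suck, Right, Suck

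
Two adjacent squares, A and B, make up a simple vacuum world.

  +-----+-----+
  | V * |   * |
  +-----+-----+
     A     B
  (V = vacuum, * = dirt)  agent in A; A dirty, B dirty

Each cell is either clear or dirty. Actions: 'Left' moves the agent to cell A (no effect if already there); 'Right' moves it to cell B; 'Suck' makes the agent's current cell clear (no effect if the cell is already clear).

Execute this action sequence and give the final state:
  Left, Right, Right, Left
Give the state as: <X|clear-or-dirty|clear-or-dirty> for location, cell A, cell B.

step 1/4 (Left): <A|dirty|dirty>
step 2/4 (Right): <B|dirty|dirty>
step 3/4 (Right): <B|dirty|dirty>
step 4/4 (Left): <A|dirty|dirty>

<A|dirty|dirty>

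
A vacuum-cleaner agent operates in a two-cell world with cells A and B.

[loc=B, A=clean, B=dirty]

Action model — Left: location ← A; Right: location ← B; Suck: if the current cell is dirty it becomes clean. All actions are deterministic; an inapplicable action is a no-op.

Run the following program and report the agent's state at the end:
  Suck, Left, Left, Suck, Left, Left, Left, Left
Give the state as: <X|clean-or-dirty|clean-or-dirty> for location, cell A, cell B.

t=1 Suck ⇒ <B|clean|clean>
t=2 Left ⇒ <A|clean|clean>
t=3 Left ⇒ <A|clean|clean>
t=4 Suck ⇒ <A|clean|clean>
t=5 Left ⇒ <A|clean|clean>
t=6 Left ⇒ <A|clean|clean>
t=7 Left ⇒ <A|clean|clean>
t=8 Left ⇒ <A|clean|clean>

<A|clean|clean>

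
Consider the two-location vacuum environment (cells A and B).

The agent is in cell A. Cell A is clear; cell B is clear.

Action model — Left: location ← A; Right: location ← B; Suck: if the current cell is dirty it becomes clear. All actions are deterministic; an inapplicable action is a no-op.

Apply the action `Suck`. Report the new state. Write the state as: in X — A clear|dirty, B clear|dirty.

start: in A — A clear, B clear
1) do Suck; now in A — A clear, B clear

in A — A clear, B clear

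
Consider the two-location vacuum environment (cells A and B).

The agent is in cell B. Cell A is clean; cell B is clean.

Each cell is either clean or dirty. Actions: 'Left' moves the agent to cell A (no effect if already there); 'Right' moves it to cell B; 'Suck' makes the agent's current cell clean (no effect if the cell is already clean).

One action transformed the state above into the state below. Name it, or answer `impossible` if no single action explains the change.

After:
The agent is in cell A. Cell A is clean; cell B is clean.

Left

try  Left: loc=A A=clean B=clean  ← match
try Right: loc=B A=clean B=clean
try  Suck: loc=B A=clean B=clean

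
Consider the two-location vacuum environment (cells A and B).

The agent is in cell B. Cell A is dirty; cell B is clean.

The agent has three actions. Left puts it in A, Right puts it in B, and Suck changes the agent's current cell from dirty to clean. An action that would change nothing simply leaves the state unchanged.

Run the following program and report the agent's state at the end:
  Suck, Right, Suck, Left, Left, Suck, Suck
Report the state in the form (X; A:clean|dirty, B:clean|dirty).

[1] after Suck: (B; A:dirty, B:clean)
[2] after Right: (B; A:dirty, B:clean)
[3] after Suck: (B; A:dirty, B:clean)
[4] after Left: (A; A:dirty, B:clean)
[5] after Left: (A; A:dirty, B:clean)
[6] after Suck: (A; A:clean, B:clean)
[7] after Suck: (A; A:clean, B:clean)

(A; A:clean, B:clean)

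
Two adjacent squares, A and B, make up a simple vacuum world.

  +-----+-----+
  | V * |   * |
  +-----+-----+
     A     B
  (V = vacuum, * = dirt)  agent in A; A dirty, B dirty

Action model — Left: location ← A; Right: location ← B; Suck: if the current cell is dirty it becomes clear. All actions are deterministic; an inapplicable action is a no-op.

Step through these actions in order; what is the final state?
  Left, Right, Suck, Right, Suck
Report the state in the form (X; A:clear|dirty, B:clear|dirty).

(B; A:dirty, B:clear)

t=1 Left ⇒ (A; A:dirty, B:dirty)
t=2 Right ⇒ (B; A:dirty, B:dirty)
t=3 Suck ⇒ (B; A:dirty, B:clear)
t=4 Right ⇒ (B; A:dirty, B:clear)
t=5 Suck ⇒ (B; A:dirty, B:clear)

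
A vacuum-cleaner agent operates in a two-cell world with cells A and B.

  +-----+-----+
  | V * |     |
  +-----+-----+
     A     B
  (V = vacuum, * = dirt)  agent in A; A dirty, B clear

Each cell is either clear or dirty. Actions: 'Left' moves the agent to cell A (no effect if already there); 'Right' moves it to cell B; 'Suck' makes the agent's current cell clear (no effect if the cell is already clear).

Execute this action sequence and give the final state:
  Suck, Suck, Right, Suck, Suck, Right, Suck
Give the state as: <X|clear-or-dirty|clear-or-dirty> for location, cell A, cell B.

Suck (#1): <A|clear|clear>
Suck (#2): <A|clear|clear>
Right (#3): <B|clear|clear>
Suck (#4): <B|clear|clear>
Suck (#5): <B|clear|clear>
Right (#6): <B|clear|clear>
Suck (#7): <B|clear|clear>

<B|clear|clear>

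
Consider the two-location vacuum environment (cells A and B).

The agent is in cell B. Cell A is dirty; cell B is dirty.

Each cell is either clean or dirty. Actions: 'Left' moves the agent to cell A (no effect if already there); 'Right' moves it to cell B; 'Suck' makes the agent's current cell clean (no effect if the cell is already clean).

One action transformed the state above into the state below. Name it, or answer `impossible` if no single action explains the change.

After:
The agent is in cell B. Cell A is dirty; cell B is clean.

Suck

try  Left: (A; A:dirty, B:dirty)
try Right: (B; A:dirty, B:dirty)
try  Suck: (B; A:dirty, B:clean)  ← match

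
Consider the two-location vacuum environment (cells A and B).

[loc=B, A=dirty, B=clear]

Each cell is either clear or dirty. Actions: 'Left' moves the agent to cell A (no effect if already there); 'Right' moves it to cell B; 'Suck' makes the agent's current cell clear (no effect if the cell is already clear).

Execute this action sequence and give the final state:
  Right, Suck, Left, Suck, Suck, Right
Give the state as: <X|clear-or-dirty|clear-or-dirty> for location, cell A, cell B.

<B|clear|clear>

[1] after Right: <B|dirty|clear>
[2] after Suck: <B|dirty|clear>
[3] after Left: <A|dirty|clear>
[4] after Suck: <A|clear|clear>
[5] after Suck: <A|clear|clear>
[6] after Right: <B|clear|clear>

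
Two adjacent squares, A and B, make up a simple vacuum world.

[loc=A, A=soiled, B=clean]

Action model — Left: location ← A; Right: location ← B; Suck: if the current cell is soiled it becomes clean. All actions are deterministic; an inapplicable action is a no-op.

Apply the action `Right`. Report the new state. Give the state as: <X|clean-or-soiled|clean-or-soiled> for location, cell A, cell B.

start: <A|soiled|clean>
Right (#1): <B|soiled|clean>

<B|soiled|clean>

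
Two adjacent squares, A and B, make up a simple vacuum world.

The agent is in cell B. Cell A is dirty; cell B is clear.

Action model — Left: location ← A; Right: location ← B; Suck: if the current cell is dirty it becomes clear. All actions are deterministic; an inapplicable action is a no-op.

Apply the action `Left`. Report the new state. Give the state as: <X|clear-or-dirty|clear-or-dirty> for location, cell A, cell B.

start: <B|dirty|clear>
1. Left → <A|dirty|clear>

<A|dirty|clear>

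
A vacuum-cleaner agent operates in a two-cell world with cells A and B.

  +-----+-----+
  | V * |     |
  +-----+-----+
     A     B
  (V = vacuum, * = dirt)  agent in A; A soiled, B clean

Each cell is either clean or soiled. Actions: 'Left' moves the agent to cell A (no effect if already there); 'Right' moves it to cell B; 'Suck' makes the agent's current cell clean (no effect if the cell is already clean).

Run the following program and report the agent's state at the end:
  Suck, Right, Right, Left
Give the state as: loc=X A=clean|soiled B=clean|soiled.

loc=A A=clean B=clean

Suck (#1): loc=A A=clean B=clean
Right (#2): loc=B A=clean B=clean
Right (#3): loc=B A=clean B=clean
Left (#4): loc=A A=clean B=clean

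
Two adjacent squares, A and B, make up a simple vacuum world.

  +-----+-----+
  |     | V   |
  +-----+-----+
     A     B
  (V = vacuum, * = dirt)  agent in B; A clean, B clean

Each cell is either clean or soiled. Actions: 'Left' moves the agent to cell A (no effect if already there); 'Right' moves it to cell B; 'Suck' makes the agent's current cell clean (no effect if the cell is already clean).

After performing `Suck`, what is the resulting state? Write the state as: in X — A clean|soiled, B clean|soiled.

start: in B — A clean, B clean
[1] after Suck: in B — A clean, B clean

in B — A clean, B clean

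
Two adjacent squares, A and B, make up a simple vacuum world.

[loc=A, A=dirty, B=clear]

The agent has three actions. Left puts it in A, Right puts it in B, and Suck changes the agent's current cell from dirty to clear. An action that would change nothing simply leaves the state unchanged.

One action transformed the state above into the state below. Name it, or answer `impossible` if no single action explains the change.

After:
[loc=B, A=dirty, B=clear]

Right

try  Left: (A; A:dirty, B:clear)
try Right: (B; A:dirty, B:clear)  ← match
try  Suck: (A; A:clear, B:clear)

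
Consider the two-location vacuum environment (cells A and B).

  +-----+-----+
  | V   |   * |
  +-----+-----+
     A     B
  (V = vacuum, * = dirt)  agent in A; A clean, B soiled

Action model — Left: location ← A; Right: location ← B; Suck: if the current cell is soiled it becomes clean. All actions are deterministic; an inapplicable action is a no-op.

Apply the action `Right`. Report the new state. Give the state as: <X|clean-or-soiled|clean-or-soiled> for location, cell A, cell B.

<B|clean|soiled>

start: <A|clean|soiled>
[1] after Right: <B|clean|soiled>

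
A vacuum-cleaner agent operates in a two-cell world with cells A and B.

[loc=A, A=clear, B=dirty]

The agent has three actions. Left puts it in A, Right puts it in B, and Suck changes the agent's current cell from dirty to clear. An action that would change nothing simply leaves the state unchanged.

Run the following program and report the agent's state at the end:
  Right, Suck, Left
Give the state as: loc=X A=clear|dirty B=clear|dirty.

step 1/3 (Right): loc=B A=clear B=dirty
step 2/3 (Suck): loc=B A=clear B=clear
step 3/3 (Left): loc=A A=clear B=clear

loc=A A=clear B=clear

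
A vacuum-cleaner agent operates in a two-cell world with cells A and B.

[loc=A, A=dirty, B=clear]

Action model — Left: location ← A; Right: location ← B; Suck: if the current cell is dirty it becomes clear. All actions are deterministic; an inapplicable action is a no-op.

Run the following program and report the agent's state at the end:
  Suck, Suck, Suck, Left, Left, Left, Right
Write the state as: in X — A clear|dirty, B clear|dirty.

Suck (#1): in A — A clear, B clear
Suck (#2): in A — A clear, B clear
Suck (#3): in A — A clear, B clear
Left (#4): in A — A clear, B clear
Left (#5): in A — A clear, B clear
Left (#6): in A — A clear, B clear
Right (#7): in B — A clear, B clear

in B — A clear, B clear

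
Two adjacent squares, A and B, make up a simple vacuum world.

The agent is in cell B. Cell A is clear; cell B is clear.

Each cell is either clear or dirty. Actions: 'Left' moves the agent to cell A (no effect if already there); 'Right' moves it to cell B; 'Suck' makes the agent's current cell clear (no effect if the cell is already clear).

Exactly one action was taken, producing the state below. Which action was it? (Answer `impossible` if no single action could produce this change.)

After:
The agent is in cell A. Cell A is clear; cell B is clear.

try  Left: loc=A A=clear B=clear  ← match
try Right: loc=B A=clear B=clear
try  Suck: loc=B A=clear B=clear

Left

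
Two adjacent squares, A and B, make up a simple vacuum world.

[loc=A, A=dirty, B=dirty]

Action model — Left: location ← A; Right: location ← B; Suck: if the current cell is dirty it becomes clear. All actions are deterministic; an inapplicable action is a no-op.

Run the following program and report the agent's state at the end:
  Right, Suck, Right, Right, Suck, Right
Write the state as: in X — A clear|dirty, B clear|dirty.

in B — A dirty, B clear

t=1 Right ⇒ in B — A dirty, B dirty
t=2 Suck ⇒ in B — A dirty, B clear
t=3 Right ⇒ in B — A dirty, B clear
t=4 Right ⇒ in B — A dirty, B clear
t=5 Suck ⇒ in B — A dirty, B clear
t=6 Right ⇒ in B — A dirty, B clear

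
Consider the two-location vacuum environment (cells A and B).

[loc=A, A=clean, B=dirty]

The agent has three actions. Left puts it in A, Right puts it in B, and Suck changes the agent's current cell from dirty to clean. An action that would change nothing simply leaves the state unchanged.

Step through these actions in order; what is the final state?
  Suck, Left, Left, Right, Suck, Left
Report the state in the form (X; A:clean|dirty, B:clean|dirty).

[1] after Suck: (A; A:clean, B:dirty)
[2] after Left: (A; A:clean, B:dirty)
[3] after Left: (A; A:clean, B:dirty)
[4] after Right: (B; A:clean, B:dirty)
[5] after Suck: (B; A:clean, B:clean)
[6] after Left: (A; A:clean, B:clean)

(A; A:clean, B:clean)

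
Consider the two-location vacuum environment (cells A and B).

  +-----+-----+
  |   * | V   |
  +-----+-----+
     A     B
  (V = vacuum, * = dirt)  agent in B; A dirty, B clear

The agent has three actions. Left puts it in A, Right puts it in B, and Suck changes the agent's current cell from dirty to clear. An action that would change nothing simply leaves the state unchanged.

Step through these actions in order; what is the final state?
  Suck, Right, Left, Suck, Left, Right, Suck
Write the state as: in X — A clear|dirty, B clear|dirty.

t=1 Suck ⇒ in B — A dirty, B clear
t=2 Right ⇒ in B — A dirty, B clear
t=3 Left ⇒ in A — A dirty, B clear
t=4 Suck ⇒ in A — A clear, B clear
t=5 Left ⇒ in A — A clear, B clear
t=6 Right ⇒ in B — A clear, B clear
t=7 Suck ⇒ in B — A clear, B clear

in B — A clear, B clear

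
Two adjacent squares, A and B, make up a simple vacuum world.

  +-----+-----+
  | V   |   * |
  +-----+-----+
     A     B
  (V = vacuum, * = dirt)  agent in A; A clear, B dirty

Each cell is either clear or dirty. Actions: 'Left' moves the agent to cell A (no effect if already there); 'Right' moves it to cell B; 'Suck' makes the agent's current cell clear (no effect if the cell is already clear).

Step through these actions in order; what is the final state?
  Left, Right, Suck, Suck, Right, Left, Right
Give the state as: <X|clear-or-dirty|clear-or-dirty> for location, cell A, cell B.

<B|clear|clear>

Left (#1): <A|clear|dirty>
Right (#2): <B|clear|dirty>
Suck (#3): <B|clear|clear>
Suck (#4): <B|clear|clear>
Right (#5): <B|clear|clear>
Left (#6): <A|clear|clear>
Right (#7): <B|clear|clear>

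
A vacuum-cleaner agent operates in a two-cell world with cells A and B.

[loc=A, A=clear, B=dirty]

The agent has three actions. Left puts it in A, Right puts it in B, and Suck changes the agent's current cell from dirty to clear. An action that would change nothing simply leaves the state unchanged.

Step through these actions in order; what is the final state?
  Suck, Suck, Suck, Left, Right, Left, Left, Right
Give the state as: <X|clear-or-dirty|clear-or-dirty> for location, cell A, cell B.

<B|clear|dirty>

t=1 Suck ⇒ <A|clear|dirty>
t=2 Suck ⇒ <A|clear|dirty>
t=3 Suck ⇒ <A|clear|dirty>
t=4 Left ⇒ <A|clear|dirty>
t=5 Right ⇒ <B|clear|dirty>
t=6 Left ⇒ <A|clear|dirty>
t=7 Left ⇒ <A|clear|dirty>
t=8 Right ⇒ <B|clear|dirty>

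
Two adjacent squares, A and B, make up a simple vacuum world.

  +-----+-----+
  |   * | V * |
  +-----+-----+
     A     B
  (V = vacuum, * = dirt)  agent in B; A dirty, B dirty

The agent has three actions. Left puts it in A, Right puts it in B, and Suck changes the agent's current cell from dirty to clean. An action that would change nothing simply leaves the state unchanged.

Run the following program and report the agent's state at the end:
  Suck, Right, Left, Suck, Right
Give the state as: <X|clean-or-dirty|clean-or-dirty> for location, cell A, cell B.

<B|clean|clean>

step 1/5 (Suck): <B|dirty|clean>
step 2/5 (Right): <B|dirty|clean>
step 3/5 (Left): <A|dirty|clean>
step 4/5 (Suck): <A|clean|clean>
step 5/5 (Right): <B|clean|clean>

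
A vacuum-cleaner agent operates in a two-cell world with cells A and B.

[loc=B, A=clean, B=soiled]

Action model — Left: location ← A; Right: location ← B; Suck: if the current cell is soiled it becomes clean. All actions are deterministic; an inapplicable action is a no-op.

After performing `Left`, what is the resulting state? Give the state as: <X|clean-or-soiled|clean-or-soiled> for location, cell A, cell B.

<A|clean|soiled>

start: <B|clean|soiled>
[1] after Left: <A|clean|soiled>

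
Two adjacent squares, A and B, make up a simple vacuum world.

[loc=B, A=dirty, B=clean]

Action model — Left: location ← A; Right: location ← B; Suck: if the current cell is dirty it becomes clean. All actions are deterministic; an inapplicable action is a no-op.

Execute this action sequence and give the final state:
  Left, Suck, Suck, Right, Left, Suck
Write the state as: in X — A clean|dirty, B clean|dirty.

in A — A clean, B clean

1. Left → in A — A dirty, B clean
2. Suck → in A — A clean, B clean
3. Suck → in A — A clean, B clean
4. Right → in B — A clean, B clean
5. Left → in A — A clean, B clean
6. Suck → in A — A clean, B clean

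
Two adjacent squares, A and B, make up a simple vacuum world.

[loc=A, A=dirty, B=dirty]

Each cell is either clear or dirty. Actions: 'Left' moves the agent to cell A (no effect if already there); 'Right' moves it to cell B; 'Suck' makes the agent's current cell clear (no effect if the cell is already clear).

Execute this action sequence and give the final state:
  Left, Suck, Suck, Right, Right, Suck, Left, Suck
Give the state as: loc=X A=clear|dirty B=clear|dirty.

t=1 Left ⇒ loc=A A=dirty B=dirty
t=2 Suck ⇒ loc=A A=clear B=dirty
t=3 Suck ⇒ loc=A A=clear B=dirty
t=4 Right ⇒ loc=B A=clear B=dirty
t=5 Right ⇒ loc=B A=clear B=dirty
t=6 Suck ⇒ loc=B A=clear B=clear
t=7 Left ⇒ loc=A A=clear B=clear
t=8 Suck ⇒ loc=A A=clear B=clear

loc=A A=clear B=clear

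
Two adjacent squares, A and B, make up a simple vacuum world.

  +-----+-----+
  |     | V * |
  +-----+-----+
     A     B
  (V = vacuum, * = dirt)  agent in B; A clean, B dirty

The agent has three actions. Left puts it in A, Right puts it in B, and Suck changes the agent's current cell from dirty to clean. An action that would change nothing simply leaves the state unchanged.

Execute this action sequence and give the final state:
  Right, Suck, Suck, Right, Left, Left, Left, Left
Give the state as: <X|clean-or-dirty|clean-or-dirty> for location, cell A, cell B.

<A|clean|clean>

[1] after Right: <B|clean|dirty>
[2] after Suck: <B|clean|clean>
[3] after Suck: <B|clean|clean>
[4] after Right: <B|clean|clean>
[5] after Left: <A|clean|clean>
[6] after Left: <A|clean|clean>
[7] after Left: <A|clean|clean>
[8] after Left: <A|clean|clean>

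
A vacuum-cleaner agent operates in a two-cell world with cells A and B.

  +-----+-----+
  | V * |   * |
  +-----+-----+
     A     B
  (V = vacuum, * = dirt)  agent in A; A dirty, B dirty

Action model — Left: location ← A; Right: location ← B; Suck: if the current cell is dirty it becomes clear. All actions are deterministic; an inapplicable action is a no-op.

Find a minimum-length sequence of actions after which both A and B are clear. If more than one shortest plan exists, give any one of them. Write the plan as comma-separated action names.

[1] after Suck: (A; A:clear, B:dirty)
[2] after Right: (B; A:clear, B:dirty)
[3] after Suck: (B; A:clear, B:clear)
min 3: Suck A + move + Suck B

Suck, Right, Suck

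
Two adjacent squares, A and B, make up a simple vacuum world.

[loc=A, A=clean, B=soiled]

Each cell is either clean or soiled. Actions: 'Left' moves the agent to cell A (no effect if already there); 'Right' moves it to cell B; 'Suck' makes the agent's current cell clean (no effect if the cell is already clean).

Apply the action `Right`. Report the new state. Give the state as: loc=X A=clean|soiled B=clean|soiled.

loc=B A=clean B=soiled

start: loc=A A=clean B=soiled
[1] after Right: loc=B A=clean B=soiled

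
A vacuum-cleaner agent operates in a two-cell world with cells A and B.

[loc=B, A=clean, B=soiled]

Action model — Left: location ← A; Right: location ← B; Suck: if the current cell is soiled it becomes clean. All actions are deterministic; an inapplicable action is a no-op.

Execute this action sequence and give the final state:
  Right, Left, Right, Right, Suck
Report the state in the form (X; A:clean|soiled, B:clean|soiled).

[1] after Right: (B; A:clean, B:soiled)
[2] after Left: (A; A:clean, B:soiled)
[3] after Right: (B; A:clean, B:soiled)
[4] after Right: (B; A:clean, B:soiled)
[5] after Suck: (B; A:clean, B:clean)

(B; A:clean, B:clean)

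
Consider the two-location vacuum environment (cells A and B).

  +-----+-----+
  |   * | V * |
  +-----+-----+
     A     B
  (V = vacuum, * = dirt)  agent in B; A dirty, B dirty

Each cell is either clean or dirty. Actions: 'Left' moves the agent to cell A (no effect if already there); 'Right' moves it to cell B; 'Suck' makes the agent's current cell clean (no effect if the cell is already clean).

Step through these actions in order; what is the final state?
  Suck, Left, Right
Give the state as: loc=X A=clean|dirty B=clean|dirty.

step 1/3 (Suck): loc=B A=dirty B=clean
step 2/3 (Left): loc=A A=dirty B=clean
step 3/3 (Right): loc=B A=dirty B=clean

loc=B A=dirty B=clean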